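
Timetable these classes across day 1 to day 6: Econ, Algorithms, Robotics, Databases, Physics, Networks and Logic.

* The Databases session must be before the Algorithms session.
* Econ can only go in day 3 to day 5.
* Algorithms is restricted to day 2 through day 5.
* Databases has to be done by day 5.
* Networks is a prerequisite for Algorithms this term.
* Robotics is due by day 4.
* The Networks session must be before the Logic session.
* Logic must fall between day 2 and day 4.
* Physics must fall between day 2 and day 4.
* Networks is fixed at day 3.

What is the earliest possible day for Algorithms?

day 4

Algorithms is available from day 2; precedence pushes Algorithms to at least day 4; Algorithms's own window allows nothing later than day 5.
Algorithms at day 4 is achievable: Robotics=day 1, Econ=day 3, Physics=day 2, Logic=day 4, Databases=day 1, Algorithms=day 4, Networks=day 3.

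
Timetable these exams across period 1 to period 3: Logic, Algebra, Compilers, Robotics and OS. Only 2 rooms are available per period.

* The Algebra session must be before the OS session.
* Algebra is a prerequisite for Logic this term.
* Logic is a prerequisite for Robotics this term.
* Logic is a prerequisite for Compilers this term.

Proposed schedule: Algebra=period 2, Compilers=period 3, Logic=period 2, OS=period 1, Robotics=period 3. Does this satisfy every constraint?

Invalid. The Algebra session must be before the OS session.

Logic is a prerequisite for Robotics this term — holds.
Only 2 rooms are available per period — holds.
Logic is a prerequisite for Compilers this term — holds.
The Algebra session must be before the OS session — violated.
Algebra is a prerequisite for Logic this term — violated.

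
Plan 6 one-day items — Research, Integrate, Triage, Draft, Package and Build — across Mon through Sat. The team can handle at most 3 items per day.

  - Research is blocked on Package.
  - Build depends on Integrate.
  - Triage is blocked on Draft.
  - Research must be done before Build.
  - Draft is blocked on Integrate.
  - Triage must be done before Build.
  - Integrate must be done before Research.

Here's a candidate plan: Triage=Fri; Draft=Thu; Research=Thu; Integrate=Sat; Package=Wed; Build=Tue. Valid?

No. Build depends on Integrate is not satisfied.

Research must be done before Build — violated.
Integrate must be done before Research — violated.
Triage must be done before Build — violated.
Build depends on Integrate — violated.
Triage is blocked on Draft — holds.
Draft is blocked on Integrate — violated.
The team can handle at most 3 items per day — holds.
Research is blocked on Package — holds.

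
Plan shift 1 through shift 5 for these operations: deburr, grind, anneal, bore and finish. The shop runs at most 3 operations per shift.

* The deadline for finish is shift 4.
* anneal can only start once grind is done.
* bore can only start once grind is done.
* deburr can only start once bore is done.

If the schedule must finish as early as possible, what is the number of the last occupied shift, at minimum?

The precedence chain requires at least 3 distinct shifts.
With at most 3 per shift and 5 operations, at least 2 shifts are needed.
3 works (last occupied shift: shift 3): for example grind=shift 1; anneal=shift 2; bore=shift 2; finish=shift 1; deburr=shift 3.

3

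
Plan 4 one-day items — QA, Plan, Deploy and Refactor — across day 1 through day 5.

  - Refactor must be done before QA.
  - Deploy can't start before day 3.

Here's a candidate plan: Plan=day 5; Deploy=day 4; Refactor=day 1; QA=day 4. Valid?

Yes, all constraints hold

Refactor must be done before QA — holds.
Deploy can't start before day 3 — holds.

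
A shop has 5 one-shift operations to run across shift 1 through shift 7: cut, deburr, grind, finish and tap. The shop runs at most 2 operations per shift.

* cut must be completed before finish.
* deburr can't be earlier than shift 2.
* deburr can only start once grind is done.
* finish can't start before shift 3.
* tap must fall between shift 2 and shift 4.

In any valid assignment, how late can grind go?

shift 6

Downstream work caps grind at shift 6.
grind at shift 6 is achievable: finish=shift 3; tap=shift 2; grind=shift 6; deburr=shift 7; cut=shift 1.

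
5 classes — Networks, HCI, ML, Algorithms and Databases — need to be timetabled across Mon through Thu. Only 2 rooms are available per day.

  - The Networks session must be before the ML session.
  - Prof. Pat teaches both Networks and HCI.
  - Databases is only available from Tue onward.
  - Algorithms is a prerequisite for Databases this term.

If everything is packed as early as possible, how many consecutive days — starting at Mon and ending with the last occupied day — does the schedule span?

The precedence chain requires at least 2 distinct days.
With at most 2 per day and 5 classes, at least 3 days are needed.
3 works (last occupied day: Wed): for example ML -> Tue; Algorithms -> Mon; Databases -> Tue; Networks -> Mon; HCI -> Wed.

3 days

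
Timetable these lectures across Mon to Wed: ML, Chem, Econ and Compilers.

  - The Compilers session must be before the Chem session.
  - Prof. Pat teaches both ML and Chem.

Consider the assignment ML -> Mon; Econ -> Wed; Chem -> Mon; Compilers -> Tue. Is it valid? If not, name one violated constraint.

The Compilers session must be before the Chem session — violated.
Prof. Pat teaches both ML and Chem — violated.

Invalid. Prof. Pat teaches both ML and Chem.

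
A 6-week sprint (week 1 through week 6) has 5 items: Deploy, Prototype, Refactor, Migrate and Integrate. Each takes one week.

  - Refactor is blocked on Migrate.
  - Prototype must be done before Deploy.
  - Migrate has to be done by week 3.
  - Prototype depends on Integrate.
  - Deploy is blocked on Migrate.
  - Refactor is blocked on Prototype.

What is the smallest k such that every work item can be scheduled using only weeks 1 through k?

3

The precedence chain requires at least 3 distinct weeks.
3 works (last occupied week: week 3): for example Migrate in week 1, Refactor in week 3, Prototype in week 2, Integrate in week 1, Deploy in week 3.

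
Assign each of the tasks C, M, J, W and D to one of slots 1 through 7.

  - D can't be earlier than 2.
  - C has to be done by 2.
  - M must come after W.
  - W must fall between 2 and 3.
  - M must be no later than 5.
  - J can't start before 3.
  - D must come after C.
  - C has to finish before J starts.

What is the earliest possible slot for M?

3

Precedence pushes M to at least 3; M's own window allows nothing later than 5.
M at 3 is achievable: J=3; M=3; C=1; W=2; D=2.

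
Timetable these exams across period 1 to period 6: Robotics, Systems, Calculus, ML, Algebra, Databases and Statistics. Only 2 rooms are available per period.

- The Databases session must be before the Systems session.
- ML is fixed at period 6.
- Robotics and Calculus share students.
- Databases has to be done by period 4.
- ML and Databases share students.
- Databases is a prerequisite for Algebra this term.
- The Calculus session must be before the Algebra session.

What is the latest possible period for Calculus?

period 5

Downstream work caps Calculus at period 5.
Calculus at period 5 is achievable: Calculus -> period 5; Systems -> period 2; Robotics -> period 1; Statistics -> period 2; ML -> period 6; Databases -> period 1; Algebra -> period 6.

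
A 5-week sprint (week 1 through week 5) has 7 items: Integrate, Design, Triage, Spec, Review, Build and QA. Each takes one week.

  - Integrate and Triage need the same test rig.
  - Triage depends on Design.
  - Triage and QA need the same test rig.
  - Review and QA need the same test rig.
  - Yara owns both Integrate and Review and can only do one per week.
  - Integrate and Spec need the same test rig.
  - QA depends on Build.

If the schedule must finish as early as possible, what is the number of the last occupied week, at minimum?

The precedence chain requires at least 2 distinct weeks.
Could 2 weeks be enough, i.e. nothing placed later than week 2? No: Triage must come after Design (at week 1 or later) → {week 2}; QA must come after Build (at week 1 or later) → {week 2}; QA can't share with Triage (week 2) → nothing is left.
So 2 weeks is not enough.
3 works (last occupied week: week 3): for example Spec -> week 2; Triage -> week 2; Review -> week 2; Build -> week 1; Integrate -> week 1; Design -> week 1; QA -> week 3.

3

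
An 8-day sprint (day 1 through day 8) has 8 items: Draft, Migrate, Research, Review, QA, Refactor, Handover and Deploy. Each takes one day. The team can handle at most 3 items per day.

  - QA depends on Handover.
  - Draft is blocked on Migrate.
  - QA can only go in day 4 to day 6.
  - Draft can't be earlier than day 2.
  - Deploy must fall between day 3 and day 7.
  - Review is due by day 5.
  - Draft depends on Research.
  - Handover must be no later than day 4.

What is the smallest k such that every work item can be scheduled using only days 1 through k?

The precedence chain requires at least 2 distinct days.
With at most 3 per day and 8 work items, at least 3 days are needed.
QA can't be placed before day 4, so the schedule must run through at least day 4.
4 works (last occupied day: day 4): for example Deploy -> day 3, Research -> day 1, QA -> day 4, Review -> day 2, Draft -> day 2, Refactor -> day 2, Migrate -> day 1, Handover -> day 1.

4 days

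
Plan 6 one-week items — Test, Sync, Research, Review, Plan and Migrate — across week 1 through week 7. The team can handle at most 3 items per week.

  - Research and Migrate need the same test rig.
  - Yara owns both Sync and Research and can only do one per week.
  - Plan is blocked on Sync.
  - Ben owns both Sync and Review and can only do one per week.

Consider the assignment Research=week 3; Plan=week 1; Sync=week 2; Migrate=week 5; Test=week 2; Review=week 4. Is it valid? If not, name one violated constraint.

No — it violates: Plan is blocked on Sync

The team can handle at most 3 items per week — holds.
Plan is blocked on Sync — violated.
Ben owns both Sync and Review and can only do one per week — holds.
Yara owns both Sync and Research and can only do one per week — holds.
Research and Migrate need the same test rig — holds.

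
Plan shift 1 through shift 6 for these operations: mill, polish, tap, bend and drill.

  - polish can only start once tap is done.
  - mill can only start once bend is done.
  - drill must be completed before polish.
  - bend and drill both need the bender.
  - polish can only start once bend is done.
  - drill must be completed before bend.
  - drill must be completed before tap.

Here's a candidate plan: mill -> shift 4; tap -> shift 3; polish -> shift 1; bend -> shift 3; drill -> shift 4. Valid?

Invalid. drill must be completed before polish.

mill can only start once bend is done — holds.
bend and drill both need the bender — holds.
polish can only start once bend is done — violated.
drill must be completed before polish — violated.
drill must be completed before tap — violated.
polish can only start once tap is done — violated.
drill must be completed before bend — violated.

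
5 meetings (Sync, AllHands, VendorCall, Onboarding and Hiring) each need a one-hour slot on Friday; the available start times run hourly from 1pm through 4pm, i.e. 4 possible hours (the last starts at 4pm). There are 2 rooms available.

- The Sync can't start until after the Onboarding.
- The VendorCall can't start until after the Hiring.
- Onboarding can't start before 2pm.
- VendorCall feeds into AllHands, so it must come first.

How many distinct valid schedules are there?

12

Splitting on Sync: it can be 3pm (4), 4pm (8). Listing each branch's schedules as (AllHands, VendorCall, Onboarding, Hiring):
Sync=3pm: (3pm,2pm,2pm,1pm) (4pm,2pm,2pm,1pm) (4pm,3pm,2pm,1pm) (4pm,3pm,2pm,2pm) — 4.
Sync=4pm: (3pm,2pm,2pm,1pm) (3pm,2pm,3pm,1pm) (4pm,2pm,2pm,1pm) (4pm,2pm,3pm,1pm) (4pm,3pm,2pm,1pm) (4pm,3pm,2pm,2pm) (4pm,3pm,3pm,1pm) (4pm,3pm,3pm,2pm) — 8.
Summing: 4 + 8 = 12.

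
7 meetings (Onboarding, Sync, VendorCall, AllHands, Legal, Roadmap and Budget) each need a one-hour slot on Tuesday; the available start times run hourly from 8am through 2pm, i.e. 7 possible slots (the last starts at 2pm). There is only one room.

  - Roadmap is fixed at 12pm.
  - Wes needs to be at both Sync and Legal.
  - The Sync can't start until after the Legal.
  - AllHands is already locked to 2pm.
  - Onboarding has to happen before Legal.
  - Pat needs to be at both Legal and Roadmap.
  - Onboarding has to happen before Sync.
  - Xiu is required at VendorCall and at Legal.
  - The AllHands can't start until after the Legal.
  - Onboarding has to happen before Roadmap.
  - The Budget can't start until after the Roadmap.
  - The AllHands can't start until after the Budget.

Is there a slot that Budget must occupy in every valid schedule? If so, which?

1pm

Roadmap is fixed at 12pm and must come before Budget, so Budget is at least 1pm.
AllHands is fixed at 2pm and must come after Budget, so Budget is at most 1pm.
So Budget must be 1pm.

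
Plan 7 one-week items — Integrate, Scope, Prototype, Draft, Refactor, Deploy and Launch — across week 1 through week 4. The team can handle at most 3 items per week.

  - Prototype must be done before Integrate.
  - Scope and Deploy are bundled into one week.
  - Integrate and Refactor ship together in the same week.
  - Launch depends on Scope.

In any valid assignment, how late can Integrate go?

Precedence pushes Integrate to at least week 2.
Integrate at week 4 is achievable: Deploy=week 1; Refactor=week 4; Draft=week 2; Prototype=week 1; Integrate=week 4; Scope=week 1; Launch=week 2.

week 4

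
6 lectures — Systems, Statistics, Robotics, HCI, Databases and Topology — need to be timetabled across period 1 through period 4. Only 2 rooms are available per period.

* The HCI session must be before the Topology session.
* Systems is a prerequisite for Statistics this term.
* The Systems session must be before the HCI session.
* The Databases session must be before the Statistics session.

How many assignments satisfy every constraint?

Splitting on Systems: it can be period 1 (45), period 2 (12). Listing each branch's schedules as (Statistics, Robotics, HCI, Databases, Topology) by period number:
Systems=period 1: (2,2,3,1,4) (2,3,2,1,3) (2,3,2,1,4) (2,3,3,1,4) (2,4,2,1,3) (2,4,2,1,4) (2,4,3,1,4) (3,1,2,2,3) (3,1,2,2,4) (3,1,3,2,4) (3,2,2,1,3) (3,2,2,1,4) (3,2,3,1,4) (3,2,3,2,4) (3,3,2,1,4) (3,3,2,2,4) (3,4,2,1,3) (3,4,2,1,4) (3,4,2,2,3) (3,4,2,2,4) (3,4,3,1,4) (3,4,3,2,4) (4,1,2,2,3) (4,1,2,2,4) (4,1,2,3,3) (4,1,2,3,4) (4,1,3,2,4) (4,1,3,3,4) (4,2,2,1,3) (4,2,2,1,4) (4,2,2,3,3) (4,2,2,3,4) (4,2,3,1,4) (4,2,3,2,4) (4,2,3,3,4) (4,3,2,1,3) (4,3,2,1,4) (4,3,2,2,3) (4,3,2,2,4) (4,3,2,3,4) (4,3,3,1,4) (4,3,3,2,4) (4,4,2,1,3) (4,4,2,2,3) (4,4,2,3,3) — 45.
Systems=period 2: (3,1,3,1,4) (3,1,3,2,4) (3,2,3,1,4) (3,4,3,1,4) (3,4,3,2,4) (4,1,3,1,4) (4,1,3,2,4) (4,1,3,3,4) (4,2,3,1,4) (4,2,3,3,4) (4,3,3,1,4) (4,3,3,2,4) — 12.
Summing: 45 + 12 = 57.

57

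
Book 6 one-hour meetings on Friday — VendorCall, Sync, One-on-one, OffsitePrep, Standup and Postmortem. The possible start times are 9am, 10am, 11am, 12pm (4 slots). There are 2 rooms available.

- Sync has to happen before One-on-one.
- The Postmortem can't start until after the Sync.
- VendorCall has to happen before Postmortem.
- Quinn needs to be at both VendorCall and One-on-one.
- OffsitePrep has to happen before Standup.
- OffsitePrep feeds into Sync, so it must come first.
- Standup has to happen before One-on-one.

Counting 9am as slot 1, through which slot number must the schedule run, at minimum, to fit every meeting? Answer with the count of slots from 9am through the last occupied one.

The precedence chain requires at least 3 distinct slots.
With at most 2 per slot and 6 meetings, at least 3 slots are needed.
3 works (last occupied slot: 11am): for example Postmortem=11am; One-on-one=11am; OffsitePrep=9am; Standup=10am; VendorCall=9am; Sync=10am.

3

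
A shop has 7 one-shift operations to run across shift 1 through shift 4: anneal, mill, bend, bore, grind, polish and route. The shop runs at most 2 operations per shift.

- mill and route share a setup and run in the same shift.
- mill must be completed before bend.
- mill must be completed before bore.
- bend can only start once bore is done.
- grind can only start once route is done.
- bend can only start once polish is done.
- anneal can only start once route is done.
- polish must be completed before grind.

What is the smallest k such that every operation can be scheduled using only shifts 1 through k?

4 shifts

The precedence chain requires at least 3 distinct shifts.
With at most 2 per shift and 7 operations, at least 4 shifts are needed.
4 works (last occupied shift: shift 4): for example grind=shift 3, route=shift 1, mill=shift 1, anneal=shift 4, bore=shift 2, polish=shift 2, bend=shift 3.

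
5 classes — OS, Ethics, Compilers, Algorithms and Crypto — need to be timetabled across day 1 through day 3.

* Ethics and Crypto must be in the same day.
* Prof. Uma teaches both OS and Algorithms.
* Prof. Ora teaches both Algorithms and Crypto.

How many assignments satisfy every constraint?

Splitting on OS: it can be day 1 (12), day 2 (12), day 3 (12). Listing each branch's schedules as (Ethics, Compilers, Algorithms, Crypto) by day number:
OS=day 1: (1,1,2,1) (1,1,3,1) (1,2,2,1) (1,2,3,1) (1,3,2,1) (1,3,3,1) (2,1,3,2) (2,2,3,2) (2,3,3,2) (3,1,2,3) (3,2,2,3) (3,3,2,3) — 12.
OS=day 2: (1,1,3,1) (1,2,3,1) (1,3,3,1) (2,1,1,2) (2,1,3,2) (2,2,1,2) (2,2,3,2) (2,3,1,2) (2,3,3,2) (3,1,1,3) (3,2,1,3) (3,3,1,3) — 12.
OS=day 3: (1,1,2,1) (1,2,2,1) (1,3,2,1) (2,1,1,2) (2,2,1,2) (2,3,1,2) (3,1,1,3) (3,1,2,3) (3,2,1,3) (3,2,2,3) (3,3,1,3) (3,3,2,3) — 12.
Summing: 12 + 12 + 12 = 36.

36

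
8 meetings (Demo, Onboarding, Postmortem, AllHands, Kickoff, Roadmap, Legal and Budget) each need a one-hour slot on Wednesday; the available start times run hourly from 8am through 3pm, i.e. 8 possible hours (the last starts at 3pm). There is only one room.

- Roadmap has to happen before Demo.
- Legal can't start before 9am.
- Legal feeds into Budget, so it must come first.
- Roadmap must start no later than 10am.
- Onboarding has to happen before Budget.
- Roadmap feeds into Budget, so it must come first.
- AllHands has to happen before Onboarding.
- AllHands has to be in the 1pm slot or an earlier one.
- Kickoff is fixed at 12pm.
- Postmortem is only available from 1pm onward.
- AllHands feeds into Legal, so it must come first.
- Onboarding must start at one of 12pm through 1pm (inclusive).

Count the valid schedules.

Splitting on Demo: it can be 9am (2), 10am (4), 11am (6). Listing each branch's schedules as (Onboarding, Postmortem, AllHands, Kickoff, Roadmap, Legal, Budget):
Demo=9am: (1pm,2pm,10am,12pm,8am,11am,3pm) (1pm,3pm,10am,12pm,8am,11am,2pm) — 2.
Demo=10am: (1pm,2pm,8am,12pm,9am,11am,3pm) (1pm,2pm,9am,12pm,8am,11am,3pm) (1pm,3pm,8am,12pm,9am,11am,2pm) (1pm,3pm,9am,12pm,8am,11am,2pm) — 4.
Demo=11am: (1pm,2pm,8am,12pm,9am,10am,3pm) (1pm,2pm,8am,12pm,10am,9am,3pm) (1pm,2pm,9am,12pm,8am,10am,3pm) (1pm,3pm,8am,12pm,9am,10am,2pm) (1pm,3pm,8am,12pm,10am,9am,2pm) (1pm,3pm,9am,12pm,8am,10am,2pm) — 6.
Summing: 2 + 4 + 6 = 12.

12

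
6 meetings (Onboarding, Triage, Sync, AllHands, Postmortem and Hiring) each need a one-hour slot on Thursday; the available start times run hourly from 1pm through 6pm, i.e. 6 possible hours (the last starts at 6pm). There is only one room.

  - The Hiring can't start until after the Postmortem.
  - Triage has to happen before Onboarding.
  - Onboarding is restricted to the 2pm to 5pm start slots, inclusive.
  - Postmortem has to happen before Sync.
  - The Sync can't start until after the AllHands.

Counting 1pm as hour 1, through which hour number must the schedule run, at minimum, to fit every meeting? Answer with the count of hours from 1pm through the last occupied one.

The precedence chain requires at least 2 distinct hours.
With at most 1 per hour and 6 meetings, at least 6 hours are needed.
6 works (last occupied hour: 6pm): for example AllHands -> 4pm, Postmortem -> 3pm, Triage -> 1pm, Hiring -> 6pm, Onboarding -> 2pm, Sync -> 5pm.

6 hours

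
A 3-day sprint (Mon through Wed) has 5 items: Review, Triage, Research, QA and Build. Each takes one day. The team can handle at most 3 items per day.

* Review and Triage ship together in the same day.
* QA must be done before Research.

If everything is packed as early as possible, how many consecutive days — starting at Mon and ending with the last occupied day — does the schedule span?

2

The precedence chain requires at least 2 distinct days.
With at most 3 per day and 5 tasks, at least 2 days are needed.
2 works (last occupied day: Tue): for example Triage -> Mon; Review -> Mon; Research -> Tue; QA -> Mon; Build -> Tue.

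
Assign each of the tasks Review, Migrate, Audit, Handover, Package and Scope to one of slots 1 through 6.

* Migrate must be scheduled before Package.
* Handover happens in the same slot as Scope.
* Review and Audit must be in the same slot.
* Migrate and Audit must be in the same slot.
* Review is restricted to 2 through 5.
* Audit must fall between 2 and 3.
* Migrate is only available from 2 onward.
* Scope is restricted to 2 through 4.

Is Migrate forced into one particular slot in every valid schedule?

No

Migrate can be 2 (e.g. Migrate -> 2, Package -> 3, Scope -> 2, Handover -> 2, Review -> 2, Audit -> 2) or 3 (e.g. Scope in 2, Migrate in 3, Review in 3, Package in 4, Audit in 3, Handover in 2).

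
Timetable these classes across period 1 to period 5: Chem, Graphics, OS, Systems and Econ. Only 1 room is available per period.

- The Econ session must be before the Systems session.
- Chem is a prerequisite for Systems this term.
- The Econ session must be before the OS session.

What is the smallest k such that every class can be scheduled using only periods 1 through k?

5 periods

The precedence chain requires at least 2 distinct periods.
With at most 1 per period and 5 classes, at least 5 periods are needed.
5 works (last occupied period: period 5): for example OS -> period 4, Graphics -> period 5, Chem -> period 2, Econ -> period 1, Systems -> period 3.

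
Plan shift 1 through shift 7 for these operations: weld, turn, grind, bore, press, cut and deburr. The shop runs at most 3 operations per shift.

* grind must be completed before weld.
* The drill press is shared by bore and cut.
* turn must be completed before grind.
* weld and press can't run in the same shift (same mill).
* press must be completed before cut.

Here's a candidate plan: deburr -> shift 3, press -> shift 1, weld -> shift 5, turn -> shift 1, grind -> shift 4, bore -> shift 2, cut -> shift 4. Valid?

press must be completed before cut — holds.
grind must be completed before weld — holds.
weld and press can't run in the same shift (same mill) — holds.
The shop runs at most 3 operations per shift — holds.
turn must be completed before grind — holds.
The drill press is shared by bore and cut — holds.

Yes, all constraints hold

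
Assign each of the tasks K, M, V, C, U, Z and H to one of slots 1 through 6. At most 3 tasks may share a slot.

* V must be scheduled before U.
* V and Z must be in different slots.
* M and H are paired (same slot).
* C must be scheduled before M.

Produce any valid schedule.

K -> 1; H -> 2; M -> 2; V -> 1; Z -> 3; U -> 2; C -> 1

Checking: V(1) before U(2); C(1) before M(2); V(1) != Z(3); M = H = 2; max 3 per slot (cap 3).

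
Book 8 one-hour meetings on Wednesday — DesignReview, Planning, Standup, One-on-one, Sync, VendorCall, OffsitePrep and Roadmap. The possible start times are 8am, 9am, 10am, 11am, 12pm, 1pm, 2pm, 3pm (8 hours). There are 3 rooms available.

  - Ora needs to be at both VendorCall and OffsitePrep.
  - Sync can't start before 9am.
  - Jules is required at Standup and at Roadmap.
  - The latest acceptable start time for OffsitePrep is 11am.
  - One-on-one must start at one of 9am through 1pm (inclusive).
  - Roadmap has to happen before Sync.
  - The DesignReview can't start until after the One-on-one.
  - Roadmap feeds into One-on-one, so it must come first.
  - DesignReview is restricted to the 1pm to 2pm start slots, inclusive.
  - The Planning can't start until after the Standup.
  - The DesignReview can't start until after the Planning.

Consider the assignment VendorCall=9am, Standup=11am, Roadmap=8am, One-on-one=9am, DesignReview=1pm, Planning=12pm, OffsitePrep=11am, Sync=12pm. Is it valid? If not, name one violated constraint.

Yes, all constraints hold

DesignReview is restricted to the 1pm to 2pm start slots, inclusive — holds.
The Planning can't start until after the Standup — holds.
The latest acceptable start time for OffsitePrep is 11am — holds.
Jules is required at Standup and at Roadmap — holds.
The DesignReview can't start until after the Planning — holds.
There are 3 rooms available — holds.
The DesignReview can't start until after the One-on-one — holds.
Roadmap has to happen before Sync — holds.
Sync can't start before 9am — holds.
One-on-one must start at one of 9am through 1pm (inclusive) — holds.
Roadmap feeds into One-on-one, so it must come first — holds.
Ora needs to be at both VendorCall and OffsitePrep — holds.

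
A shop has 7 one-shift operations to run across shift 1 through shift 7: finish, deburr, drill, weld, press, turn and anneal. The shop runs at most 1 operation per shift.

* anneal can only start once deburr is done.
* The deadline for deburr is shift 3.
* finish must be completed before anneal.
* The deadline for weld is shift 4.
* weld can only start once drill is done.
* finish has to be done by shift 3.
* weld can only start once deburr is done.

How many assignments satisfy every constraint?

36

Splitting on finish: it can be shift 1 (12), shift 2 (12), shift 3 (12). Listing each branch's schedules as (deburr, drill, weld, press, turn, anneal) by shift number:
finish=shift 1: (2,3,4,5,6,7) (2,3,4,5,7,6) (2,3,4,6,5,7) (2,3,4,6,7,5) (2,3,4,7,5,6) (2,3,4,7,6,5) (3,2,4,5,6,7) (3,2,4,5,7,6) (3,2,4,6,5,7) (3,2,4,6,7,5) (3,2,4,7,5,6) (3,2,4,7,6,5) — 12.
finish=shift 2: (1,3,4,5,6,7) (1,3,4,5,7,6) (1,3,4,6,5,7) (1,3,4,6,7,5) (1,3,4,7,5,6) (1,3,4,7,6,5) (3,1,4,5,6,7) (3,1,4,5,7,6) (3,1,4,6,5,7) (3,1,4,6,7,5) (3,1,4,7,5,6) (3,1,4,7,6,5) — 12.
finish=shift 3: (1,2,4,5,6,7) (1,2,4,5,7,6) (1,2,4,6,5,7) (1,2,4,6,7,5) (1,2,4,7,5,6) (1,2,4,7,6,5) (2,1,4,5,6,7) (2,1,4,5,7,6) (2,1,4,6,5,7) (2,1,4,6,7,5) (2,1,4,7,5,6) (2,1,4,7,6,5) — 12.
Summing: 12 + 12 + 12 = 36.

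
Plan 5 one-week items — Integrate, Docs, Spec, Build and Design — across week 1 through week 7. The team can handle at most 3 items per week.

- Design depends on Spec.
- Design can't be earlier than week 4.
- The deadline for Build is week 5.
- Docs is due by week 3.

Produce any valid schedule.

Docs -> week 1; Integrate -> week 2; Build -> week 1; Design -> week 4; Spec -> week 1

Checking: Spec(week 1) before Design(week 4); Docs=week 1 in [week 1,week 3]; Build=week 1 in [week 1,week 5]; Design=week 4 in [week 4,week 7]; max 3 per week (cap 3).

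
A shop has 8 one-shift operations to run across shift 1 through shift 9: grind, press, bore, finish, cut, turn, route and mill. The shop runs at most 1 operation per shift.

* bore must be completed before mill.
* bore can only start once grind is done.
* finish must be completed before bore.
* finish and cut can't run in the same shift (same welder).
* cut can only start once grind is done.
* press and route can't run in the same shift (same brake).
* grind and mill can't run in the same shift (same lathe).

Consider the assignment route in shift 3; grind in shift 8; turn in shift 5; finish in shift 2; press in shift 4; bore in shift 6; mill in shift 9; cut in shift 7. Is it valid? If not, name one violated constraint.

No — it violates: bore can only start once grind is done

bore can only start once grind is done — violated.
finish must be completed before bore — holds.
bore must be completed before mill — holds.
grind and mill can't run in the same shift (same lathe) — holds.
press and route can't run in the same shift (same brake) — holds.
cut can only start once grind is done — violated.
The shop runs at most 1 operation per shift — holds.
finish and cut can't run in the same shift (same welder) — holds.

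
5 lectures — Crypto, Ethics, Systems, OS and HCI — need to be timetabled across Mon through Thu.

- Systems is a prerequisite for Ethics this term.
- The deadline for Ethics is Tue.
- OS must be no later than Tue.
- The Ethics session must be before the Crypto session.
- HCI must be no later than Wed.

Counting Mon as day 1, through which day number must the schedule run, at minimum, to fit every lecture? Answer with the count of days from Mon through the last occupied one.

The precedence chain requires at least 3 distinct days.
3 works (last occupied day: Wed): for example Crypto=Wed, OS=Mon, Ethics=Tue, Systems=Mon, HCI=Mon.

3 days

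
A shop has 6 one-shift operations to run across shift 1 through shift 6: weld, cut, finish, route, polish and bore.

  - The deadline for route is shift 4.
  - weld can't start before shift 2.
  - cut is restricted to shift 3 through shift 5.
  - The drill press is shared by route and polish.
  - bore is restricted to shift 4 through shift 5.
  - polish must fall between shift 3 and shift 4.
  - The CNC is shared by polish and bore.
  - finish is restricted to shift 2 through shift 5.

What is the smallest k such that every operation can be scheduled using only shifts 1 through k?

4

bore can't be placed before shift 4, so the schedule must run through at least shift 4.
4 works (last occupied shift: shift 4): for example bore=shift 4, route=shift 1, polish=shift 3, cut=shift 3, weld=shift 2, finish=shift 2.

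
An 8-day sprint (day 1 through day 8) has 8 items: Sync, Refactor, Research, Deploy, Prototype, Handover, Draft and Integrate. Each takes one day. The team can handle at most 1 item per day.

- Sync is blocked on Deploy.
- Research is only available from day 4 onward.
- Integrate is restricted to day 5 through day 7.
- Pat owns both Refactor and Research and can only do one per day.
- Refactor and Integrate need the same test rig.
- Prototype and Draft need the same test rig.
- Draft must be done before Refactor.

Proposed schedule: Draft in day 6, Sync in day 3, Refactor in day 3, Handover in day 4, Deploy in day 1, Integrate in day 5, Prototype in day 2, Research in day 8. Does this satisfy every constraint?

Pat owns both Refactor and Research and can only do one per day — holds.
Refactor and Integrate need the same test rig — holds.
Prototype and Draft need the same test rig — holds.
The team can handle at most 1 item per day — violated.
Integrate is restricted to day 5 through day 7 — holds.
Sync is blocked on Deploy — holds.
Research is only available from day 4 onward — holds.
Draft must be done before Refactor — violated.

No. The team can handle at most 1 item per day is not satisfied.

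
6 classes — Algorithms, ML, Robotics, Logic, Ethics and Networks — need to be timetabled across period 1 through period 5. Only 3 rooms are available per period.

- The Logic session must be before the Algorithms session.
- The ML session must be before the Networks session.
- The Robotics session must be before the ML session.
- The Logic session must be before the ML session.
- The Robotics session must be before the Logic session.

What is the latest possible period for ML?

Precedence pushes ML to at least period 3; downstream work caps ML at period 4.
ML at period 4 is achievable: Ethics -> period 1, Algorithms -> period 3, Robotics -> period 1, ML -> period 4, Networks -> period 5, Logic -> period 2.

period 4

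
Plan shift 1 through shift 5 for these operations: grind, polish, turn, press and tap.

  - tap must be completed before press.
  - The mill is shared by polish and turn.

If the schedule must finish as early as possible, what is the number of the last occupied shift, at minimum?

shift 2

The precedence chain requires at least 2 distinct shifts.
2 works (last occupied shift: shift 2): for example grind=shift 1; polish=shift 1; turn=shift 2; press=shift 2; tap=shift 1.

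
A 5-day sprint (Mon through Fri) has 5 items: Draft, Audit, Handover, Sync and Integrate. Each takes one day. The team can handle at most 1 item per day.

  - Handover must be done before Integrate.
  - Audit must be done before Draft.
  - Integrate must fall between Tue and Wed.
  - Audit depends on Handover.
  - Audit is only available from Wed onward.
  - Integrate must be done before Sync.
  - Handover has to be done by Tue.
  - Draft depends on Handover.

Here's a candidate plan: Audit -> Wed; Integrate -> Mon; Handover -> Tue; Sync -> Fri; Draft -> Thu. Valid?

Audit must be done before Draft — holds.
Handover has to be done by Tue — holds.
Audit is only available from Wed onward — holds.
Handover must be done before Integrate — violated.
The team can handle at most 1 item per day — holds.
Draft depends on Handover — holds.
Integrate must be done before Sync — holds.
Integrate must fall between Tue and Wed — violated.
Audit depends on Handover — holds.

No — it violates: Handover must be done before Integrate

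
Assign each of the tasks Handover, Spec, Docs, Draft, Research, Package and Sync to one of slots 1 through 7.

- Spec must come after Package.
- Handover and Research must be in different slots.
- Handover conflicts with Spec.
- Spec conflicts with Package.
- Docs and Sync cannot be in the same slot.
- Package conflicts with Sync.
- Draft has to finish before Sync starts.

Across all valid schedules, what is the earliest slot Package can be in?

Downstream work caps Package at 6.
Package at 1 is achievable: Spec in 2; Research in 2; Sync in 2; Handover in 1; Draft in 1; Package in 1; Docs in 1.

1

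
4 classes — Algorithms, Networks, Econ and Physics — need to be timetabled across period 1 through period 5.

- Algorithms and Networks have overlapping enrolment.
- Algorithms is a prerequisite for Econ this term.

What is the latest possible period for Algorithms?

Downstream work caps Algorithms at period 4.
Algorithms at period 4 is achievable: Econ=period 5, Networks=period 1, Algorithms=period 4, Physics=period 1.

period 4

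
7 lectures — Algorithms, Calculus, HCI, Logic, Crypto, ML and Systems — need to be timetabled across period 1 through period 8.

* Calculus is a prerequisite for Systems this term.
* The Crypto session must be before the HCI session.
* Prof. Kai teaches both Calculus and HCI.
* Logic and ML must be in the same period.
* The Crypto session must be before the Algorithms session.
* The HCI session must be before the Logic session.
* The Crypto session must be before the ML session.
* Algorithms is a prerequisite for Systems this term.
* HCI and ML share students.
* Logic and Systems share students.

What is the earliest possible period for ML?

period 3

ML must be in the same period as Logic, which can't be before period 3, so ML is at least period 3.
ML at period 3 is achievable: Algorithms=period 2; Systems=period 4; ML=period 3; HCI=period 2; Logic=period 3; Calculus=period 1; Crypto=period 1.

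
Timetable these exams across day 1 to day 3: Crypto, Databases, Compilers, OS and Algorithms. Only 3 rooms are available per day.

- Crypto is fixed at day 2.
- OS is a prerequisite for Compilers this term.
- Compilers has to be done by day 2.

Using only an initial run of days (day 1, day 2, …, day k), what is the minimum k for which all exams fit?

The precedence chain requires at least 2 distinct days.
With at most 3 per day and 5 exams, at least 2 days are needed.
2 works (last occupied day: day 2): for example OS -> day 1, Databases -> day 1, Algorithms -> day 1, Compilers -> day 2, Crypto -> day 2.

2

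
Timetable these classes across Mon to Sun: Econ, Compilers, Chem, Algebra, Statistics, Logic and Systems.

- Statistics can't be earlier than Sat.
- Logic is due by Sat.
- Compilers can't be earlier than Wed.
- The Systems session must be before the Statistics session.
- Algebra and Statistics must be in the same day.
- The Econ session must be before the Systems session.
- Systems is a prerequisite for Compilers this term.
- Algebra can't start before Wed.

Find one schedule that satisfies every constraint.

Systems in Tue; Compilers in Wed; Chem in Mon; Algebra in Sat; Logic in Mon; Econ in Mon; Statistics in Sat

Checking: Systems(Tue) before Statistics(Sat); Systems(Tue) before Compilers(Wed); Econ(Mon) before Systems(Tue); Algebra = Statistics = Sat; Statistics=Sat in [Sat,Sun]; Algebra=Sat in [Wed,Sun]; Logic=Mon in [Mon,Sat]; Compilers=Wed in [Wed,Sun].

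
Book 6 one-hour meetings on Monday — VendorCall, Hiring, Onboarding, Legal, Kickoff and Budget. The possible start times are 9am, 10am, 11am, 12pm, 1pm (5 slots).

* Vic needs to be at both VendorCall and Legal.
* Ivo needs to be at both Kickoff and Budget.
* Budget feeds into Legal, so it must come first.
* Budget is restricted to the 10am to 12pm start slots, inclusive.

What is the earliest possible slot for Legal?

Precedence pushes Legal to at least 11am.
Legal at 11am is achievable: Hiring -> 9am; Kickoff -> 9am; VendorCall -> 9am; Legal -> 11am; Onboarding -> 9am; Budget -> 10am.

11am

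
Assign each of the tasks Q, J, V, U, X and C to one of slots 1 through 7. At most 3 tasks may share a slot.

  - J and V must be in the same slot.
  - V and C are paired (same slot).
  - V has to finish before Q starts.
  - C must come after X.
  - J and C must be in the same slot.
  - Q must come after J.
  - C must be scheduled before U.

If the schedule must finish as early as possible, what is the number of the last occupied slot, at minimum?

The precedence chain requires at least 3 distinct slots.
With at most 3 per slot and 6 tasks, at least 2 slots are needed.
3 works (last occupied slot: 3): for example X -> 1, C -> 2, V -> 2, J -> 2, Q -> 3, U -> 3.

3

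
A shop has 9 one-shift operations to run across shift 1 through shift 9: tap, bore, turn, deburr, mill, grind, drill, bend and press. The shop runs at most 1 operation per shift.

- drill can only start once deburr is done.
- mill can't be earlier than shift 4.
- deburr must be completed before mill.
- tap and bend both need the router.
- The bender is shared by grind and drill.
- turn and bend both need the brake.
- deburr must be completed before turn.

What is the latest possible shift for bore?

bore at shift 9 is achievable: bend=shift 7; deburr=shift 1; grind=shift 6; press=shift 8; tap=shift 5; drill=shift 3; bore=shift 9; turn=shift 2; mill=shift 4.

shift 9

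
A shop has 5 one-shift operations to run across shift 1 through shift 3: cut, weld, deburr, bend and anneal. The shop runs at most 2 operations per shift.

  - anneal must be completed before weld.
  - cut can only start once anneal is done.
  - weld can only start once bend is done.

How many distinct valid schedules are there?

Splitting on cut: it can be shift 2 (5), shift 3 (8). Listing each branch's schedules as (weld, deburr, bend, anneal) by shift number:
cut=shift 2: (2,3,1,1) (3,1,2,1) (3,2,1,1) (3,3,1,1) (3,3,2,1) — 5.
cut=shift 3: (2,2,1,1) (2,3,1,1) (3,1,1,2) (3,1,2,1) (3,1,2,2) (3,2,1,1) (3,2,1,2) (3,2,2,1) — 8.
Summing: 5 + 8 = 13.

13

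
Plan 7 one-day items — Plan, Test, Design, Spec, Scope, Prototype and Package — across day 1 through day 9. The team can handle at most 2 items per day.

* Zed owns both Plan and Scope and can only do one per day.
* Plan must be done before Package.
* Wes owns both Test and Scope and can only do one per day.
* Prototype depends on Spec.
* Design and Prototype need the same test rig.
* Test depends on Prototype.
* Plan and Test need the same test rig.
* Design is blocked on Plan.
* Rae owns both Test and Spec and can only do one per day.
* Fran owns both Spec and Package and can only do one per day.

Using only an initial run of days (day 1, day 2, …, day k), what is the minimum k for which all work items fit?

The precedence chain requires at least 3 distinct days.
With at most 2 per day and 7 work items, at least 4 days are needed.
4 works (last occupied day: day 4): for example Package in day 2; Scope in day 4; Test in day 3; Spec in day 1; Plan in day 1; Design in day 3; Prototype in day 2.

4 days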